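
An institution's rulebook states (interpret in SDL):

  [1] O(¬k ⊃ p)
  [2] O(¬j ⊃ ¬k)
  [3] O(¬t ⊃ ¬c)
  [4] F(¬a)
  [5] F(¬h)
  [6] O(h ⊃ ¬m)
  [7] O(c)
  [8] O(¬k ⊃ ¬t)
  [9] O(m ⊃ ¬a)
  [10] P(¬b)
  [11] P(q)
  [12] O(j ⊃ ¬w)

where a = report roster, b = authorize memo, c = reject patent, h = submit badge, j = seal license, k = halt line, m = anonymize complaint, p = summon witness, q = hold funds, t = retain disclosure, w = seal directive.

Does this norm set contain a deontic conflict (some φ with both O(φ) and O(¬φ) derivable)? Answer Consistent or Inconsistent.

Premise 9 is O(m ⊃ ¬a), but O(m) is not derivable from the premises, so it does not yield O(¬a).
So O(¬a) is not derivable, and the apparent clash with O(a) does not arise.
A world satisfying every obligation exists (e.g. a=true, b=false, c=true, h=true, j=true, k=true, m=false, p=false, q=false, t=true, w=false); no atom is both obligatory and forbidden, so the set is consistent.

Consistent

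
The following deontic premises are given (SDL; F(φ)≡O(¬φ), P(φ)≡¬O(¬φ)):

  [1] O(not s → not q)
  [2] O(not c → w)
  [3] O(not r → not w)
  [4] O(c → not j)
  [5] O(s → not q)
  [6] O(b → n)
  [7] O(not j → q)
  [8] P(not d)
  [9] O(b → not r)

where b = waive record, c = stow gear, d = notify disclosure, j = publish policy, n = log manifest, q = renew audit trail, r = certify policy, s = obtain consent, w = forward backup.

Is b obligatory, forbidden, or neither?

Premises 1 and 5 are O(not s → not q) and O(s → not q); every ideal world satisfies not s or s, so in either case not q holds — hence O(not q).
Premise 7, O(not j → q), contraposes to O(not q → j); with O(not q) we get O(j).
Premise 4 is O(c → not j); contrapositively O(j → not c). Since O(j) holds, K gives O(not c).
From O(not c) and premise 2, O(not c → w), we obtain O(w).
Premise 3 is O(not r → not w); contrapositively O(w → r). Since O(w) holds, K gives O(r).
Premise 9 is O(b → not r); contrapositively O(r → not b). Since O(r) holds, K gives O(not b).
Premises 6, 8 do not contribute to this derivation.
Thus O(not b), which is F(b): b is forbidden.

Forbidden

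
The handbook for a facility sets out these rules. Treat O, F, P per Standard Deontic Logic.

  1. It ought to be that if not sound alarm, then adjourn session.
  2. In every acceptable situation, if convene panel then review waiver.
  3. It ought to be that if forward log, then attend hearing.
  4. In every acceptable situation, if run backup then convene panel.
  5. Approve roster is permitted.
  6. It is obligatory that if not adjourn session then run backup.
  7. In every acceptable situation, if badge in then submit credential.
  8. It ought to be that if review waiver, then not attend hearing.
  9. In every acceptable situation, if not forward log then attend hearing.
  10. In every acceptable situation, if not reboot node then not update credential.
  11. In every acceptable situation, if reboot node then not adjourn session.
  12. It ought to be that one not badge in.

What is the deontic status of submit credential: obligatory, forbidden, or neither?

Neither

Premise 7 is O(badge_in → submit_credential), but O(badge_in) is not derivable from the premises, so it does not yield O(submit_credential).
No premise or chain of K-axiom applications forces O(submit_credential), and none forces O(¬submit_credential). So submit_credential is neither obligatory nor forbidden under these norms.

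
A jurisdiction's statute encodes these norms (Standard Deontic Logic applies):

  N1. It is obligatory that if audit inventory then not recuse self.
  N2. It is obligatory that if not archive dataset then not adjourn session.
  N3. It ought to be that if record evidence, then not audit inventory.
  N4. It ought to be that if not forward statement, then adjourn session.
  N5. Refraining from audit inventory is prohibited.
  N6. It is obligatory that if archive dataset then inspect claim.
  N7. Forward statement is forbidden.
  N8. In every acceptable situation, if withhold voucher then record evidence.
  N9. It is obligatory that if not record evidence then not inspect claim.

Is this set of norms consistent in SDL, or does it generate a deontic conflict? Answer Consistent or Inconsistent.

Inconsistent

Premise 7, F(forward_statement), is equivalent to O(¬forward_statement).
With premise 4, O(¬forward_statement → adjourn_session), the K-axiom yields O(adjourn_session).
The contrapositive of premise 2 (O(¬archive_dataset → ¬adjourn_session)) is O(adjourn_session → archive_dataset), and O(adjourn_session) is already established, so O(archive_dataset).
With premise 6, O(archive_dataset → inspect_claim), the K-axiom yields O(inspect_claim).
The contrapositive of premise 9 (O(¬record_evidence → ¬inspect_claim)) is O(inspect_claim → record_evidence), and O(inspect_claim) is already established, so O(record_evidence).
Premise 3 is O(record_evidence → ¬audit_inventory); since O(record_evidence), deontic closure gives O(¬audit_inventory).
But premise 5, F(¬audit_inventory), means O(audit_inventory).
We now have both O(¬audit_inventory) and O(audit_inventory) — audit_inventory is simultaneously obligatory and forbidden, violating the D-axiom.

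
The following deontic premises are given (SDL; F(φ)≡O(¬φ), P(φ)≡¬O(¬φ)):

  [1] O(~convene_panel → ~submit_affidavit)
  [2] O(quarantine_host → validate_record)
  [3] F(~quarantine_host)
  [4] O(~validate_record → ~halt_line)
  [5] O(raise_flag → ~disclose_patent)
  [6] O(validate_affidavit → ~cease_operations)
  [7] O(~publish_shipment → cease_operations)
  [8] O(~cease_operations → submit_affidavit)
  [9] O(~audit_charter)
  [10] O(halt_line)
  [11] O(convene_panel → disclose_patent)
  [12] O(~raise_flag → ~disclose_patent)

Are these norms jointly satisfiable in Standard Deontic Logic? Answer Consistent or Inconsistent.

Premise 4 is O(~validate_record → ~halt_line), but O(~validate_record) is not derivable from the premises, so it does not yield O(~halt_line).
So O(~halt_line) is not derivable, and the apparent clash with O(halt_line) does not arise.
A world satisfying every obligation exists (e.g. audit_charter=false, cease_operations=true, convene_panel=false, disclose_patent=false, halt_line=true, publish_shipment=false, quarantine_host=true, raise_flag=false, submit_affidavit=false, validate_affidavit=false, validate_record=true); no atom is both obligatory and forbidden, so the set is consistent.

Consistent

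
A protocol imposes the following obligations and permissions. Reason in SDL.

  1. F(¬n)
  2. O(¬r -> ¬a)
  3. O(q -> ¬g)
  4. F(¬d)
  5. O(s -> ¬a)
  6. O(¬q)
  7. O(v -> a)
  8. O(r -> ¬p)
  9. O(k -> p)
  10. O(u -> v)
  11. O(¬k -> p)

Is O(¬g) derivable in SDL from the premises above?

No

Premise 3 is O(q -> ¬g), but O(q) is not derivable from the premises, so it does not yield O(¬g).
No other premise forces O(¬g). An ideal world satisfying every premise can still have ¬g false, so O(¬g) is not derivable.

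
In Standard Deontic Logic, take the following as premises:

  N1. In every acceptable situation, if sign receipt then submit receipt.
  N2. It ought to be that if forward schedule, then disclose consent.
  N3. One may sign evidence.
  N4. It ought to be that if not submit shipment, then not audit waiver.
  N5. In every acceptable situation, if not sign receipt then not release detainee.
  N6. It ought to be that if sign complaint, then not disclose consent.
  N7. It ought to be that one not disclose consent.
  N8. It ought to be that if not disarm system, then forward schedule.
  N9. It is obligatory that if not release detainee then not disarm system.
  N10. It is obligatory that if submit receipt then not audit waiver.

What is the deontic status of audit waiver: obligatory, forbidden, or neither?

Forbidden

From premise 7 we have O(¬disclose_consent).
The contrapositive of premise 2 (O(forward_schedule → disclose_consent)) is O(¬disclose_consent → ¬forward_schedule), and O(¬disclose_consent) is already established, so O(¬forward_schedule).
The contrapositive of premise 8 (O(¬disarm_system → forward_schedule)) is O(¬forward_schedule → disarm_system), and O(¬forward_schedule) is already established, so O(disarm_system).
Premise 9 is O(¬release_detainee → ¬disarm_system); contrapositively O(disarm_system → release_detainee). Since O(disarm_system) holds, K gives O(release_detainee).
Premise 5, O(¬sign_receipt → ¬release_detainee), contraposes to O(release_detainee → sign_receipt); with O(release_detainee) we get O(sign_receipt).
With premise 1, O(sign_receipt → submit_receipt), the K-axiom yields O(submit_receipt).
Applying K to premise 10 (O(submit_receipt → ¬audit_waiver)) and O(submit_receipt) yields O(¬audit_waiver).
Premises 3, 4, 6 do not contribute to this derivation.
Thus O(¬audit_waiver), which is F(audit_waiver): audit_waiver is forbidden.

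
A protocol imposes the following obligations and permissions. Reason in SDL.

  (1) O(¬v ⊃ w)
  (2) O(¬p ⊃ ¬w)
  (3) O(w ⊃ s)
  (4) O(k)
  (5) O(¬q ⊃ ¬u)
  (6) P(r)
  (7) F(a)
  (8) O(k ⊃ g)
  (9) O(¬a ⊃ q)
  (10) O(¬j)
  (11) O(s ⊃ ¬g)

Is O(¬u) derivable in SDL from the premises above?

Premise 5 is O(¬q ⊃ ¬u), but O(¬q) is not derivable from the premises, so it does not yield O(¬u).
No other premise forces O(¬u). An ideal world satisfying every premise can still have ¬u false, so O(¬u) is not derivable.

No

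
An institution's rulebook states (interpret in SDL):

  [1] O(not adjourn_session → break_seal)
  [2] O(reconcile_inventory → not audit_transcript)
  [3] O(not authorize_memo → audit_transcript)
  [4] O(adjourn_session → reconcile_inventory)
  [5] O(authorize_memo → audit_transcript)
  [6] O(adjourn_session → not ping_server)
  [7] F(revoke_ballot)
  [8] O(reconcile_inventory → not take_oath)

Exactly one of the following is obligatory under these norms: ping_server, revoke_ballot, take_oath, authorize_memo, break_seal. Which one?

break_seal

Premises 3 and 5 cover both cases: O(not authorize_memo → audit_transcript) and O(authorize_memo → audit_transcript). Since not authorize_memo ∨ authorize_memo is a tautology, O(audit_transcript) follows.
Premise 2, O(reconcile_inventory → not audit_transcript), contraposes to O(audit_transcript → not reconcile_inventory); with O(audit_transcript) we get O(not reconcile_inventory).
The contrapositive of premise 4 (O(adjourn_session → reconcile_inventory)) is O(not reconcile_inventory → not adjourn_session), and O(not reconcile_inventory) is already established, so O(not adjourn_session).
From O(not adjourn_session) and premise 1, O(not adjourn_session → break_seal), we obtain O(break_seal).
So O(break_seal) holds — break_seal is obligatory. None of the other listed options is made obligatory by any chain of premises.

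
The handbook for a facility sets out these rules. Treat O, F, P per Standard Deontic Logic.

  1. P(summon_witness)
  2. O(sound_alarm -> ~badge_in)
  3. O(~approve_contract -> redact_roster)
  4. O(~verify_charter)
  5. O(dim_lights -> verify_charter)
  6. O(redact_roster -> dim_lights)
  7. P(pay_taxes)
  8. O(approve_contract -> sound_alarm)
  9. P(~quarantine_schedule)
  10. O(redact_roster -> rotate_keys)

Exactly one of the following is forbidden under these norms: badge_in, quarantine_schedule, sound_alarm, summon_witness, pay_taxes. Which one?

From premise 4 we have O(~verify_charter).
Premise 5 is O(dim_lights -> verify_charter); contrapositively O(~verify_charter -> ~dim_lights). Since O(~verify_charter) holds, K gives O(~dim_lights).
Premise 6 is O(redact_roster -> dim_lights); contrapositively O(~dim_lights -> ~redact_roster). Since O(~dim_lights) holds, K gives O(~redact_roster).
Premise 3 is O(~approve_contract -> redact_roster); contrapositively O(~redact_roster -> approve_contract). Since O(~redact_roster) holds, K gives O(approve_contract).
Applying K to premise 8 (O(approve_contract -> sound_alarm)) and O(approve_contract) yields O(sound_alarm).
Applying K to premise 2 (O(sound_alarm -> ~badge_in)) and O(sound_alarm) yields O(~badge_in).
So O(~badge_in) holds, i.e. badge_in is forbidden. None of the other listed options is forbidden under the premises.

badge_in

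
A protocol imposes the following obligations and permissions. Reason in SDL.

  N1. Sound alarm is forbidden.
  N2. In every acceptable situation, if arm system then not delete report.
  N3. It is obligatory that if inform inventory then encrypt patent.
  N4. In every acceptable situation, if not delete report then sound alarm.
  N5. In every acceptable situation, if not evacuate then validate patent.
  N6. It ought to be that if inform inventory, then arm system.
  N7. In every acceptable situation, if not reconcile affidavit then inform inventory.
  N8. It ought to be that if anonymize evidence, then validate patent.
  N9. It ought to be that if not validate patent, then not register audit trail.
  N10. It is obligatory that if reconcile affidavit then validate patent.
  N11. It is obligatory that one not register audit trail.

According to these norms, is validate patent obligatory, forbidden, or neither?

Premise 1, F(sound_alarm), is equivalent to O(¬sound_alarm).
The contrapositive of premise 4 (O(¬delete_report → sound_alarm)) is O(¬sound_alarm → delete_report), and O(¬sound_alarm) is already established, so O(delete_report).
Premise 2, O(arm_system → ¬delete_report), contraposes to O(delete_report → ¬arm_system); with O(delete_report) we get O(¬arm_system).
The contrapositive of premise 6 (O(inform_inventory → arm_system)) is O(¬arm_system → ¬inform_inventory), and O(¬arm_system) is already established, so O(¬inform_inventory).
Premise 7, O(¬reconcile_affidavit → inform_inventory), contraposes to O(¬inform_inventory → reconcile_affidavit); with O(¬inform_inventory) we get O(reconcile_affidavit).
Premise 10 is O(reconcile_affidavit → validate_patent); since O(reconcile_affidavit), deontic closure gives O(validate_patent).
Premises 3, 5, 8, 9, 11 do not contribute to this derivation.
Hence validate_patent is obligatory.

Obligatory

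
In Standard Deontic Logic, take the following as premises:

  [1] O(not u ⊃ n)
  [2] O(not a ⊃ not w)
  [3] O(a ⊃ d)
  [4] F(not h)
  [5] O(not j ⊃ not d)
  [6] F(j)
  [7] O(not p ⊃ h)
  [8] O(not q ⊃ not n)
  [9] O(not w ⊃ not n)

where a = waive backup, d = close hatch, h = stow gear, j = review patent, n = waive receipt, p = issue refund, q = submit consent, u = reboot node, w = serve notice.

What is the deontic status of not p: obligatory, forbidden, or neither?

Premise 7 is O(not p ⊃ h); even if O(h) held, inferring O(not p) would be affirming the consequent — invalid.
No premise or chain of K-axiom applications forces O(not p), and none forces O(p). So not p is neither obligatory nor forbidden under these norms.

Neither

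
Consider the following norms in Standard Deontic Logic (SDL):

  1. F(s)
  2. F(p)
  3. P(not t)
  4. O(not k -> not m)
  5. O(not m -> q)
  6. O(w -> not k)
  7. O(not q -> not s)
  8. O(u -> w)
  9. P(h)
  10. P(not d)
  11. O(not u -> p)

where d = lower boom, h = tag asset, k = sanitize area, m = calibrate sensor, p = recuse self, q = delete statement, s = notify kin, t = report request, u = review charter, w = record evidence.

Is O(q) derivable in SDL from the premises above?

F(p) at premise 2 means O(not p).
The contrapositive of premise 11 (O(not u -> p)) is O(not p -> u), and O(not p) is already established, so O(u).
From O(u) and premise 8, O(u -> w), we obtain O(w).
Premise 6 is O(w -> not k); since O(w), deontic closure gives O(not k).
Premise 4 is O(not k -> not m); since O(not k), deontic closure gives O(not m).
Applying K to premise 5 (O(not m -> q)) and O(not m) yields O(q).
Premises 1, 3, 7, 9, 10 do not contribute to this derivation.
So O(q) follows.

Yes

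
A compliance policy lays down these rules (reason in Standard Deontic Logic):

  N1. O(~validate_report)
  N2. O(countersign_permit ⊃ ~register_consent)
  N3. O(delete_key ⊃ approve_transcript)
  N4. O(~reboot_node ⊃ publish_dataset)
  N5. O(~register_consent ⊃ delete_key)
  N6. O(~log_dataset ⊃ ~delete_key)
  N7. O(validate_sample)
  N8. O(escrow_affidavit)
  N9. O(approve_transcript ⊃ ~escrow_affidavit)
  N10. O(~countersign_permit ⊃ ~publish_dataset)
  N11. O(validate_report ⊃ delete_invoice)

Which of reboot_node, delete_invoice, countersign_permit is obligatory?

From premise 8 we have O(escrow_affidavit).
The contrapositive of premise 9 (O(approve_transcript ⊃ ~escrow_affidavit)) is O(escrow_affidavit ⊃ ~approve_transcript), and O(escrow_affidavit) is already established, so O(~approve_transcript).
Premise 3, O(delete_key ⊃ approve_transcript), contraposes to O(~approve_transcript ⊃ ~delete_key); with O(~approve_transcript) we get O(~delete_key).
Premise 5 is O(~register_consent ⊃ delete_key); contrapositively O(~delete_key ⊃ register_consent). Since O(~delete_key) holds, K gives O(register_consent).
The contrapositive of premise 2 (O(countersign_permit ⊃ ~register_consent)) is O(register_consent ⊃ ~countersign_permit), and O(register_consent) is already established, so O(~countersign_permit).
With premise 10, O(~countersign_permit ⊃ ~publish_dataset), the K-axiom yields O(~publish_dataset).
Premise 4, O(~reboot_node ⊃ publish_dataset), contraposes to O(~publish_dataset ⊃ reboot_node); with O(~publish_dataset) we get O(reboot_node).
So O(reboot_node) holds — reboot_node is obligatory. None of the other listed options is made obligatory by any chain of premises.

reboot_node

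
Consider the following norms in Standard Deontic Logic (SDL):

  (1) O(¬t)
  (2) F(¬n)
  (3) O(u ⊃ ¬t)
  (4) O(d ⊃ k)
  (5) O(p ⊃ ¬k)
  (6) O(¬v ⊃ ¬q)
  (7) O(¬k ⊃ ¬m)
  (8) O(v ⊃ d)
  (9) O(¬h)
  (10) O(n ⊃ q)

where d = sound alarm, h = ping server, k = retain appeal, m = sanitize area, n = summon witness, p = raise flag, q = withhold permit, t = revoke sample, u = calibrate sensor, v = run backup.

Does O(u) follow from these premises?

Premise 3 is O(u ⊃ ¬t); even if O(¬t) held, inferring O(u) would be affirming the consequent — invalid.
No other premise forces O(u). An ideal world satisfying every premise can still have u false, so O(u) is not derivable.

No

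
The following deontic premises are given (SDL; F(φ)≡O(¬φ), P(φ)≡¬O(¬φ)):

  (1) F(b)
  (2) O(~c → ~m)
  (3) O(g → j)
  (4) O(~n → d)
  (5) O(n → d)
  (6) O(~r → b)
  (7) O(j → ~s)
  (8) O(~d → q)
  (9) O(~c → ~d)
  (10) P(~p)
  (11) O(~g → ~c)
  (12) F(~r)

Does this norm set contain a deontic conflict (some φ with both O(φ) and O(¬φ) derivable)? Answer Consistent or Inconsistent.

Consistent

Premise 6 is O(~r → b), but O(~r) is not derivable from the premises, so it does not yield O(b).
So O(b) is not derivable, and the apparent clash with O(~b) does not arise.
A world satisfying every obligation exists (e.g. b=false, c=true, d=true, g=true, j=true, m=false, n=false, p=false, q=false, r=true, s=false); no atom is both obligatory and forbidden, so the set is consistent.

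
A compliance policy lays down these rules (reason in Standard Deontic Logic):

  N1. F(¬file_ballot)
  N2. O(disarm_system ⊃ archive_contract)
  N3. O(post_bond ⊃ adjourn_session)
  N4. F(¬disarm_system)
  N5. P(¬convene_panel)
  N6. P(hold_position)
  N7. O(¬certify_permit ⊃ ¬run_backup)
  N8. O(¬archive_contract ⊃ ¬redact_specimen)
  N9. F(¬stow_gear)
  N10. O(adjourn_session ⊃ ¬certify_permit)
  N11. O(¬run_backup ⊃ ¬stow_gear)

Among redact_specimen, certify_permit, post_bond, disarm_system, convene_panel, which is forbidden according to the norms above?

Premise 9, F(¬stow_gear), is equivalent to O(stow_gear).
Premise 11 is O(¬run_backup ⊃ ¬stow_gear); contrapositively O(stow_gear ⊃ run_backup). Since O(stow_gear) holds, K gives O(run_backup).
Premise 7 is O(¬certify_permit ⊃ ¬run_backup); contrapositively O(run_backup ⊃ certify_permit). Since O(run_backup) holds, K gives O(certify_permit).
Premise 10, O(adjourn_session ⊃ ¬certify_permit), contraposes to O(certify_permit ⊃ ¬adjourn_session); with O(certify_permit) we get O(¬adjourn_session).
Premise 3, O(post_bond ⊃ adjourn_session), contraposes to O(¬adjourn_session ⊃ ¬post_bond); with O(¬adjourn_session) we get O(¬post_bond).
So O(¬post_bond) holds, i.e. post_bond is forbidden. None of the other listed options is forbidden under the premises.

post_bond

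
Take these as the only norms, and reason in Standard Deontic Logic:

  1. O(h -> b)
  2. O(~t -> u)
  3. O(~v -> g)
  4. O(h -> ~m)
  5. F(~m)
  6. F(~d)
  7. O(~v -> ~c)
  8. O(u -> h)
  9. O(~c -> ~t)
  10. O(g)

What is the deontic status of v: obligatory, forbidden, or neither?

F(~m) at premise 5 means O(m).
Premise 4 is O(h -> ~m); contrapositively O(m -> ~h). Since O(m) holds, K gives O(~h).
Premise 8 is O(u -> h); contrapositively O(~h -> ~u). Since O(~h) holds, K gives O(~u).
The contrapositive of premise 2 (O(~t -> u)) is O(~u -> t), and O(~u) is already established, so O(t).
The contrapositive of premise 9 (O(~c -> ~t)) is O(t -> c), and O(t) is already established, so O(c).
The contrapositive of premise 7 (O(~v -> ~c)) is O(c -> v), and O(c) is already established, so O(v).
Premises 1, 3, 6, 10 do not contribute to this derivation.
Hence v is obligatory.

Obligatory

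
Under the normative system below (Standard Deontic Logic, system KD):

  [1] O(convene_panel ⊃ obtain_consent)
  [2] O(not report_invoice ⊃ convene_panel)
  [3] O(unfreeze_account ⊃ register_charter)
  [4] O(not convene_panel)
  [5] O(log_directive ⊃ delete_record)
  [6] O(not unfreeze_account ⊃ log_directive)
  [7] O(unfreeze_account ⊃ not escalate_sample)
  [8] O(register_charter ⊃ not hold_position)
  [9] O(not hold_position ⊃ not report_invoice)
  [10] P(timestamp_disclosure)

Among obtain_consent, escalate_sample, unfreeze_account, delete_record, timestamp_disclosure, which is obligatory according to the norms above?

Premise 4 states O(not convene_panel) outright.
The contrapositive of premise 2 (O(not report_invoice ⊃ convene_panel)) is O(not convene_panel ⊃ report_invoice), and O(not convene_panel) is already established, so O(report_invoice).
Premise 9 is O(not hold_position ⊃ not report_invoice); contrapositively O(report_invoice ⊃ hold_position). Since O(report_invoice) holds, K gives O(hold_position).
Premise 8, O(register_charter ⊃ not hold_position), contraposes to O(hold_position ⊃ not register_charter); with O(hold_position) we get O(not register_charter).
The contrapositive of premise 3 (O(unfreeze_account ⊃ register_charter)) is O(not register_charter ⊃ not unfreeze_account), and O(not register_charter) is already established, so O(not unfreeze_account).
Applying K to premise 6 (O(not unfreeze_account ⊃ log_directive)) and O(not unfreeze_account) yields O(log_directive).
From O(log_directive) and premise 5, O(log_directive ⊃ delete_record), we obtain O(delete_record).
So O(delete_record) holds — delete_record is obligatory. None of the other listed options is made obligatory by any chain of premises.

delete_record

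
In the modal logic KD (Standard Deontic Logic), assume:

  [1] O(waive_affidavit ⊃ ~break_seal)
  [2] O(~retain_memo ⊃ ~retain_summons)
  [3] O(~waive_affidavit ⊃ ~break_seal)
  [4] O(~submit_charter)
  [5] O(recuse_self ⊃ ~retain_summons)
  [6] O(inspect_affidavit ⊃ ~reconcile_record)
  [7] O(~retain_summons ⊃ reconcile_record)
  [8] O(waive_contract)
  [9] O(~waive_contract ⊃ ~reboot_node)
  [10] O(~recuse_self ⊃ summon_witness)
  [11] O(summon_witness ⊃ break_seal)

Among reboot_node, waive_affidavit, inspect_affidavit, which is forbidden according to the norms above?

Premises 1 and 3 are O(waive_affidavit ⊃ ~break_seal) and O(~waive_affidavit ⊃ ~break_seal); every ideal world satisfies waive_affidavit or ~waive_affidavit, so in either case ~break_seal holds — hence O(~break_seal).
The contrapositive of premise 11 (O(summon_witness ⊃ break_seal)) is O(~break_seal ⊃ ~summon_witness), and O(~break_seal) is already established, so O(~summon_witness).
The contrapositive of premise 10 (O(~recuse_self ⊃ summon_witness)) is O(~summon_witness ⊃ recuse_self), and O(~summon_witness) is already established, so O(recuse_self).
With premise 5, O(recuse_self ⊃ ~retain_summons), the K-axiom yields O(~retain_summons).
With premise 7, O(~retain_summons ⊃ reconcile_record), the K-axiom yields O(reconcile_record).
The contrapositive of premise 6 (O(inspect_affidavit ⊃ ~reconcile_record)) is O(reconcile_record ⊃ ~inspect_affidavit), and O(reconcile_record) is already established, so O(~inspect_affidavit).
So O(~inspect_affidavit) holds, i.e. inspect_affidavit is forbidden. None of the other listed options is forbidden under the premises.

inspect_affidavit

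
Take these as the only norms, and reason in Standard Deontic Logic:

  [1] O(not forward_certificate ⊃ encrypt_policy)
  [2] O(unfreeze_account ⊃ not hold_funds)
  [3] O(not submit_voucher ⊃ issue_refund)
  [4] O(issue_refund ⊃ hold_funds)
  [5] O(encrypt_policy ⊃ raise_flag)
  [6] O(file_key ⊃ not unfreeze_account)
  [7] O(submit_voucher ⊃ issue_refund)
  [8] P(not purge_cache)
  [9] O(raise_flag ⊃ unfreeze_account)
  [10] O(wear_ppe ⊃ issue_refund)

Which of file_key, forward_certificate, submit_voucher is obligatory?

forward_certificate

Premises 7 and 3 are O(submit_voucher ⊃ issue_refund) and O(not submit_voucher ⊃ issue_refund); every ideal world satisfies submit_voucher or not submit_voucher, so in either case issue_refund holds — hence O(issue_refund).
Applying K to premise 4 (O(issue_refund ⊃ hold_funds)) and O(issue_refund) yields O(hold_funds).
Premise 2 is O(unfreeze_account ⊃ not hold_funds); contrapositively O(hold_funds ⊃ not unfreeze_account). Since O(hold_funds) holds, K gives O(not unfreeze_account).
Premise 9, O(raise_flag ⊃ unfreeze_account), contraposes to O(not unfreeze_account ⊃ not raise_flag); with O(not unfreeze_account) we get O(not raise_flag).
The contrapositive of premise 5 (O(encrypt_policy ⊃ raise_flag)) is O(not raise_flag ⊃ not encrypt_policy), and O(not raise_flag) is already established, so O(not encrypt_policy).
Premise 1, O(not forward_certificate ⊃ encrypt_policy), contraposes to O(not encrypt_policy ⊃ forward_certificate); with O(not encrypt_policy) we get O(forward_certificate).
So O(forward_certificate) holds — forward_certificate is obligatory. None of the other listed options is made obligatory by any chain of premises.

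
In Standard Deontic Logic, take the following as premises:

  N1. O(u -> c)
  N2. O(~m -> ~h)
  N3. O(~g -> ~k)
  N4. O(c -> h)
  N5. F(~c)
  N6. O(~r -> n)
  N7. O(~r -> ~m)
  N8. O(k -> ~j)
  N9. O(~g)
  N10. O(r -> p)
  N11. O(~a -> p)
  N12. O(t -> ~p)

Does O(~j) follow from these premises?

Premise 8 is O(k -> ~j), but O(k) is not derivable from the premises, so it does not yield O(~j).
No other premise forces O(~j). An ideal world satisfying every premise can still have ~j false, so O(~j) is not derivable.

No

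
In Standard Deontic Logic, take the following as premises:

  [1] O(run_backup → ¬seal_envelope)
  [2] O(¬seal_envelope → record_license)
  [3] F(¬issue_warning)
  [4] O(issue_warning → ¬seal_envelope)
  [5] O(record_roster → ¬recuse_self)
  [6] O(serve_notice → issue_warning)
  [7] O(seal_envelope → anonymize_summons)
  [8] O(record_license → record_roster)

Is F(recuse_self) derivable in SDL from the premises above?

Yes

Premise 3, F(¬issue_warning), is equivalent to O(issue_warning).
With premise 4, O(issue_warning → ¬seal_envelope), the K-axiom yields O(¬seal_envelope).
Premise 2 is O(¬seal_envelope → record_license); since O(¬seal_envelope), deontic closure gives O(record_license).
Premise 8 is O(record_license → record_roster); since O(record_license), deontic closure gives O(record_roster).
Premise 5 is O(record_roster → ¬recuse_self); since O(record_roster), deontic closure gives O(¬recuse_self).
Premises 1, 6, 7 do not contribute to this derivation.
So O(¬recuse_self) holds, i.e. F(recuse_self). The claim follows.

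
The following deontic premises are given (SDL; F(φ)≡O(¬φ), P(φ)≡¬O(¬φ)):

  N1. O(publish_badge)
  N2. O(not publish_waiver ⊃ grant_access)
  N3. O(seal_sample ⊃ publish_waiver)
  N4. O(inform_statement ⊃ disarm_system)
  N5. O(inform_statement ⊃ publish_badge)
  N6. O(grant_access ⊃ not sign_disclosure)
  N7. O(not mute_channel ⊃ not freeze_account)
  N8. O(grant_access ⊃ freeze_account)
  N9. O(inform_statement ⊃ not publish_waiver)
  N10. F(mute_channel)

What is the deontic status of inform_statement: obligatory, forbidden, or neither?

Premise 10, F(mute_channel), is equivalent to O(not mute_channel).
From O(not mute_channel) and premise 7, O(not mute_channel ⊃ not freeze_account), we obtain O(not freeze_account).
Premise 8, O(grant_access ⊃ freeze_account), contraposes to O(not freeze_account ⊃ not grant_access); with O(not freeze_account) we get O(not grant_access).
Premise 2, O(not publish_waiver ⊃ grant_access), contraposes to O(not grant_access ⊃ publish_waiver); with O(not grant_access) we get O(publish_waiver).
The contrapositive of premise 9 (O(inform_statement ⊃ not publish_waiver)) is O(publish_waiver ⊃ not inform_statement), and O(publish_waiver) is already established, so O(not inform_statement).
Premises 1, 3, 4, 5, 6 do not contribute to this derivation.
Thus O(not inform_statement), which is F(inform_statement): inform_statement is forbidden.

Forbidden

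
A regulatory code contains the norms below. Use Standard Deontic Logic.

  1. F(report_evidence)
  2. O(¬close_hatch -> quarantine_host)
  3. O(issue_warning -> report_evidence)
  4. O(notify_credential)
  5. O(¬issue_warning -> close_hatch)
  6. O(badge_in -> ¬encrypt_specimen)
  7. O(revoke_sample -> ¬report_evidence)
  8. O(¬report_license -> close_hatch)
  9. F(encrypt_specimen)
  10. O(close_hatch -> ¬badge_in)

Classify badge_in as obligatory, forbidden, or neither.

Forbidden

F(report_evidence) at premise 1 means O(¬report_evidence).
The contrapositive of premise 3 (O(issue_warning -> report_evidence)) is O(¬report_evidence -> ¬issue_warning), and O(¬report_evidence) is already established, so O(¬issue_warning).
From O(¬issue_warning) and premise 5, O(¬issue_warning -> close_hatch), we obtain O(close_hatch).
From O(close_hatch) and premise 10, O(close_hatch -> ¬badge_in), we obtain O(¬badge_in).
Premises 2, 4, 6, 7, 8, 9 do not contribute to this derivation.
Thus O(¬badge_in), which is F(badge_in): badge_in is forbidden.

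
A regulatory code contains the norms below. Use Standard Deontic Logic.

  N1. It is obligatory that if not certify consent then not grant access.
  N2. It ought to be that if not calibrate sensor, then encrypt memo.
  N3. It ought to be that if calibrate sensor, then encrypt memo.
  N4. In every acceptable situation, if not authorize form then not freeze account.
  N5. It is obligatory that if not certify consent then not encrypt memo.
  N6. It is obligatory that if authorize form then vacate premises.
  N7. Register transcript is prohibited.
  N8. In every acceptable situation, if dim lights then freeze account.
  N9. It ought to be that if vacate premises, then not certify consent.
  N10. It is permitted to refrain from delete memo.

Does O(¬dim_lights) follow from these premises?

Yes

Premises 2 and 3 are O(¬calibrate_sensor → encrypt_memo) and O(calibrate_sensor → encrypt_memo); every ideal world satisfies ¬calibrate_sensor or calibrate_sensor, so in either case encrypt_memo holds — hence O(encrypt_memo).
The contrapositive of premise 5 (O(¬certify_consent → ¬encrypt_memo)) is O(encrypt_memo → certify_consent), and O(encrypt_memo) is already established, so O(certify_consent).
Premise 9, O(vacate_premises → ¬certify_consent), contraposes to O(certify_consent → ¬vacate_premises); with O(certify_consent) we get O(¬vacate_premises).
The contrapositive of premise 6 (O(authorize_form → vacate_premises)) is O(¬vacate_premises → ¬authorize_form), and O(¬vacate_premises) is already established, so O(¬authorize_form).
From O(¬authorize_form) and premise 4, O(¬authorize_form → ¬freeze_account), we obtain O(¬freeze_account).
Premise 8 is O(dim_lights → freeze_account); contrapositively O(¬freeze_account → ¬dim_lights). Since O(¬freeze_account) holds, K gives O(¬dim_lights).
Premises 1, 7, 10 do not contribute to this derivation.
So O(¬dim_lights) follows.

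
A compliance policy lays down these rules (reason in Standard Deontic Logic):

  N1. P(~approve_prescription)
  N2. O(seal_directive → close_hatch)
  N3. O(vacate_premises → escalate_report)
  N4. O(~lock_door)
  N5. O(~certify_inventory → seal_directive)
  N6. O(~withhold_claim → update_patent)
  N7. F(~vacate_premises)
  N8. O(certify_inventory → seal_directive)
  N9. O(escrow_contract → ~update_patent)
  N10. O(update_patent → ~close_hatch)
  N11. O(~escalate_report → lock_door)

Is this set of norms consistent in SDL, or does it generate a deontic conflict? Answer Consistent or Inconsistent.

Premise 11 is O(~escalate_report → lock_door), but O(~escalate_report) is not derivable from the premises, so it does not yield O(lock_door).
So O(lock_door) is not derivable, and the apparent clash with O(~lock_door) does not arise.
A world satisfying every obligation exists (e.g. approve_prescription=false, certify_inventory=false, close_hatch=true, escalate_report=true, escrow_contract=false, lock_door=false, seal_directive=true, update_patent=false, vacate_premises=true, withhold_claim=true); no atom is both obligatory and forbidden, so the set is consistent.

Consistent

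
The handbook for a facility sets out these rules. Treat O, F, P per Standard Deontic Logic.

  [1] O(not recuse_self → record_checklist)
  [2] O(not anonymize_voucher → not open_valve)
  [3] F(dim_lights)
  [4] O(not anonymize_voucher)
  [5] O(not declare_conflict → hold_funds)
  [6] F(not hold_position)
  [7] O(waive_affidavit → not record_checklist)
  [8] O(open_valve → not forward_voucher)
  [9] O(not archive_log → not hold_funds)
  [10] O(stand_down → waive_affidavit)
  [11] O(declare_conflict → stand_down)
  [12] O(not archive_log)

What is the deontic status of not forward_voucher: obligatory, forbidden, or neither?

Neither

Premise 8 is O(open_valve → not forward_voucher), but O(open_valve) is not derivable from the premises, so it does not yield O(not forward_voucher).
No premise or chain of K-axiom applications forces O(not forward_voucher), and none forces O(forward_voucher). So not forward_voucher is neither obligatory nor forbidden under these norms.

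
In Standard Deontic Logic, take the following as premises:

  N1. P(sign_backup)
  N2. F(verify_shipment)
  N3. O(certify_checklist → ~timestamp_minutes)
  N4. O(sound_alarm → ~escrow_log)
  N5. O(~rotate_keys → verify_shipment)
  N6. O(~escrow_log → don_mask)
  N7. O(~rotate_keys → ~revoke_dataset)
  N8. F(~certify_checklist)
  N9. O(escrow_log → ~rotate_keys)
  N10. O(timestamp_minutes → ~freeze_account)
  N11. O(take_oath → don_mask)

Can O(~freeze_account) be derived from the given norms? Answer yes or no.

Premise 10 is O(timestamp_minutes → ~freeze_account), but O(timestamp_minutes) is not derivable from the premises, so it does not yield O(~freeze_account).
No other premise forces O(~freeze_account). An ideal world satisfying every premise can still have ~freeze_account false, so O(~freeze_account) is not derivable.

No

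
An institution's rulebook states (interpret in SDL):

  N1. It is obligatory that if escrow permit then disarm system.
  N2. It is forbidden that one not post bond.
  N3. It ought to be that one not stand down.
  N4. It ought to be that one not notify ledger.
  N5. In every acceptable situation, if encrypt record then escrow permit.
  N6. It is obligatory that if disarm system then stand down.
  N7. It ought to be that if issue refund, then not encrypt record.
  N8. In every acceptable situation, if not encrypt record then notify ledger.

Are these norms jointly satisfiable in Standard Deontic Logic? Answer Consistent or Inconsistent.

From premise 3 we have O(¬stand_down).
The contrapositive of premise 6 (O(disarm_system → stand_down)) is O(¬stand_down → ¬disarm_system), and O(¬stand_down) is already established, so O(¬disarm_system).
The contrapositive of premise 1 (O(escrow_permit → disarm_system)) is O(¬disarm_system → ¬escrow_permit), and O(¬disarm_system) is already established, so O(¬escrow_permit).
Premise 5, O(encrypt_record → escrow_permit), contraposes to O(¬escrow_permit → ¬encrypt_record); with O(¬escrow_permit) we get O(¬encrypt_record).
Premise 8 is O(¬encrypt_record → notify_ledger); since O(¬encrypt_record), deontic closure gives O(notify_ledger).
But premise 4 directly asserts O(¬notify_ledger).
We now have both O(notify_ledger) and O(¬notify_ledger) — notify_ledger is simultaneously obligatory and forbidden, violating the D-axiom.

Inconsistent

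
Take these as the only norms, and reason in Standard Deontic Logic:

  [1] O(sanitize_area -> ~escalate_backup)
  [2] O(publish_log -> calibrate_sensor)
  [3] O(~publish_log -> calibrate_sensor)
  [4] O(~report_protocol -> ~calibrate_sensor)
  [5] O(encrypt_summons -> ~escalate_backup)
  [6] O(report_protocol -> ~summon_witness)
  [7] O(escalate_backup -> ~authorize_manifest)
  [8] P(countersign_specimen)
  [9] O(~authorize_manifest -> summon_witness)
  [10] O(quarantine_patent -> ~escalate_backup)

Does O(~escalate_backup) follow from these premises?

Yes

Premises 2 and 3 cover both cases: O(publish_log -> calibrate_sensor) and O(~publish_log -> calibrate_sensor). Since publish_log ∨ ~publish_log is a tautology, O(calibrate_sensor) follows.
Premise 4 is O(~report_protocol -> ~calibrate_sensor); contrapositively O(calibrate_sensor -> report_protocol). Since O(calibrate_sensor) holds, K gives O(report_protocol).
From O(report_protocol) and premise 6, O(report_protocol -> ~summon_witness), we obtain O(~summon_witness).
Premise 9, O(~authorize_manifest -> summon_witness), contraposes to O(~summon_witness -> authorize_manifest); with O(~summon_witness) we get O(authorize_manifest).
Premise 7 is O(escalate_backup -> ~authorize_manifest); contrapositively O(authorize_manifest -> ~escalate_backup). Since O(authorize_manifest) holds, K gives O(~escalate_backup).
Premises 1, 5, 8, 10 do not contribute to this derivation.
So O(~escalate_backup) follows.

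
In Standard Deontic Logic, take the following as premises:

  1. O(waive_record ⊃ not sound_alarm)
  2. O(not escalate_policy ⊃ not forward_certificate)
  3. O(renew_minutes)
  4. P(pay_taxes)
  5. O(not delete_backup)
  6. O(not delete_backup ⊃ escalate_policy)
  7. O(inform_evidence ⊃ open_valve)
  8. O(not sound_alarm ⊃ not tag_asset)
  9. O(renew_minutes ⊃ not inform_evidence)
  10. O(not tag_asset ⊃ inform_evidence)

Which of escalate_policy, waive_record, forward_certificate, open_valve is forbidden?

waive_record

Premise 3 states O(renew_minutes) outright.
With premise 9, O(renew_minutes ⊃ not inform_evidence), the K-axiom yields O(not inform_evidence).
Premise 10, O(not tag_asset ⊃ inform_evidence), contraposes to O(not inform_evidence ⊃ tag_asset); with O(not inform_evidence) we get O(tag_asset).
Premise 8, O(not sound_alarm ⊃ not tag_asset), contraposes to O(tag_asset ⊃ sound_alarm); with O(tag_asset) we get O(sound_alarm).
Premise 1 is O(waive_record ⊃ not sound_alarm); contrapositively O(sound_alarm ⊃ not waive_record). Since O(sound_alarm) holds, K gives O(not waive_record).
So O(not waive_record) holds, i.e. waive_record is forbidden. None of the other listed options is forbidden under the premises.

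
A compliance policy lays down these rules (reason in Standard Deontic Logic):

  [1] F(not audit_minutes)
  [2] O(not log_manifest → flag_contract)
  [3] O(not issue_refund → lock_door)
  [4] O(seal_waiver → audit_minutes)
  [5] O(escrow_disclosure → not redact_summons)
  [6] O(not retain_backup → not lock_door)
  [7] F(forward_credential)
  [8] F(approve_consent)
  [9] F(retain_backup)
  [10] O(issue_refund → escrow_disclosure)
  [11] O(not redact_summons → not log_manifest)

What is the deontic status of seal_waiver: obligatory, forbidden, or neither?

Neither

Premise 4 is O(seal_waiver → audit_minutes); even if O(audit_minutes) held, inferring O(seal_waiver) would be affirming the consequent — invalid.
No premise or chain of K-axiom applications forces O(seal_waiver), and none forces O(not seal_waiver). So seal_waiver is neither obligatory nor forbidden under these norms.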